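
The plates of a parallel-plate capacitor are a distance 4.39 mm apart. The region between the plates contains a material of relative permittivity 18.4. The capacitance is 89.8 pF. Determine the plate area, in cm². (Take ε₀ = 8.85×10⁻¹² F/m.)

A ≈ 24.2 cm²

A = Cd/(κε₀) = 8.98×10⁻¹¹ × 4.39×10⁻³ / (18.4 × 8.85×10⁻¹²) = 2.42×10⁻³ m².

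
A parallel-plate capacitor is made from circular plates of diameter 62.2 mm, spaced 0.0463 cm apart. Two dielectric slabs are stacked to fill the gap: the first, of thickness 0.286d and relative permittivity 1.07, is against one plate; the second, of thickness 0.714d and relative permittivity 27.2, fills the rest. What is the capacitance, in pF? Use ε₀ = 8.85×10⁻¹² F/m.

A = π(62.2/2 mm)² = 3.04×10⁻³ m².
Stacked slabs ⇒ two capacitors in series, each with the full plate area.
C₁ = κ₁ε₀A/d₁ = 1.07 × 8.85×10⁻¹² × 3.04×10⁻³ / 1.32×10⁻⁴ = 2.17×10⁻¹⁰ F.
C₂ = κ₂ε₀A/d₂ = 27.2 × 8.85×10⁻¹² × 3.04×10⁻³ / 3.31×10⁻⁴ = 2.21×10⁻⁹ F.
C = (1/C₁ + 1/C₂)⁻¹ = 1.98×10⁻¹⁰ F.

198 pF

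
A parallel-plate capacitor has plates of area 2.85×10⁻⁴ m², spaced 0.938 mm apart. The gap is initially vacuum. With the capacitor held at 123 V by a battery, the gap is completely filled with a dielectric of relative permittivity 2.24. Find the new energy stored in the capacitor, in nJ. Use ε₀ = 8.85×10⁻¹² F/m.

Initially C₁ = ε₀A/d = 8.85×10⁻¹² × 2.85×10⁻⁴ / 9.38×10⁻⁴ = 2.69×10⁻¹² F.
U₁ = 2.03×10⁻⁸ J.
Battery connected ⇒ V is held fixed. C₂ = 2.24 C₁ and U = ½CV², so U₂/U₁ = C₂/C₁ = 2.24.
U₂ = 2.24 × 2.03×10⁻⁸ = 4.56×10⁻⁸ J.

U ≈ 45.6 nJ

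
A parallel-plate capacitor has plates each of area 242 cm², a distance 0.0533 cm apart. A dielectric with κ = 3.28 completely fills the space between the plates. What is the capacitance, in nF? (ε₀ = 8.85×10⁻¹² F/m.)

C ≈ 1.32 nF

A = 242 cm² = 2.42×10⁻² m².
C = κε₀A/d = 3.28 × 8.85×10⁻¹² × 2.42×10⁻² / 5.33×10⁻⁴ = 1.32×10⁻⁹ F.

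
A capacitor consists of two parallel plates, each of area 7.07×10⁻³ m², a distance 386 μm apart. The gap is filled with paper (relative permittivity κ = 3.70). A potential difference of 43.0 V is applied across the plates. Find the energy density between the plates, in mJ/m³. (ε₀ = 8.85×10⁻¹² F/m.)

203 mJ/m³

E = V/d = 43.0 / 3.86×10⁻⁴ = 1.11×10⁵ V/m.
u = ½κε₀E² = ½ × 3.70 × 8.85×10⁻¹² × (1.11×10⁵)² = 0.203 J/m³.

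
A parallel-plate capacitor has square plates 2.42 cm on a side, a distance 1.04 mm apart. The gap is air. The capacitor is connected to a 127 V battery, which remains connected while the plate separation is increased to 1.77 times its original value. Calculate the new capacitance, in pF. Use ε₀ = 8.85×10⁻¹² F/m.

C ≈ 2.82 pF

A = (2.42 cm)² = 5.86×10⁻⁴ m².
Initially C₁ = ε₀A/d = 8.85×10⁻¹² × 5.86×10⁻⁴ / 1.04×10⁻³ = 4.98×10⁻¹² F.
C = ε₀A/d scales as 1/d, so C₂/C₁ = d₁/d₂ = 1/1.77 = 0.565.
C₂ = 0.565 × 4.98×10⁻¹² = 2.82×10⁻¹² F.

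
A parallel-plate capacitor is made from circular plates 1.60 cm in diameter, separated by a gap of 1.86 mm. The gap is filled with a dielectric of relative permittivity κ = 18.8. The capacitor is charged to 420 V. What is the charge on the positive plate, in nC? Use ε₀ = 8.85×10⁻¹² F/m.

Q ≈ 7.55 nC

A = π(1.60/2 cm)² = 2.01×10⁻⁴ m².
C = κε₀A/d = 18.8 × 8.85×10⁻¹² × 2.01×10⁻⁴ / 1.86×10⁻³ = 1.80×10⁻¹¹ F.
Q = CV = 1.80×10⁻¹¹ × 420 = 7.55×10⁻⁹ C.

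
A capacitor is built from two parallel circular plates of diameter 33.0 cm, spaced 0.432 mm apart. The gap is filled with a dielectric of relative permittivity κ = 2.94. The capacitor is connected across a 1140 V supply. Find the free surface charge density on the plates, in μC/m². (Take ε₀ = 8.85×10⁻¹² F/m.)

A = π(33.0/2 cm)² = 8.55×10⁻² m².
C = κε₀A/d = 2.94 × 8.85×10⁻¹² × 8.55×10⁻² / 4.32×10⁻⁴ = 5.15×10⁻⁹ F.
σ = Q/A = CV/A = 5.15×10⁻⁹ × 1140 / 8.55×10⁻² = 6.87×10⁻⁵ C/m².

68.7 μC/m²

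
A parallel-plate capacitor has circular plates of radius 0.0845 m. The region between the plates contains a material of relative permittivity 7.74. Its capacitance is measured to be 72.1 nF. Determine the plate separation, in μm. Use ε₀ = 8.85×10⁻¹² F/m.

d ≈ 21.3 μm

A = π(0.0845 m)² = 2.24×10⁻² m².
d = κε₀A/C = 7.74 × 8.85×10⁻¹² × 2.24×10⁻² / 7.21×10⁻⁸ = 2.13×10⁻⁵ m.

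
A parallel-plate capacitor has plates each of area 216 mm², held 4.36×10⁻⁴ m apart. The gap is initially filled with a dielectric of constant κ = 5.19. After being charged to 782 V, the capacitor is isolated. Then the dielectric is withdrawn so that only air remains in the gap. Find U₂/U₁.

U₂/U₁ ≈ 5.19

Isolated ⇒ Q is held fixed.
C₂ = 0.193 C₁ and U = Q²/(2C), so U₂/U₁ = C₁/C₂ = 5.19.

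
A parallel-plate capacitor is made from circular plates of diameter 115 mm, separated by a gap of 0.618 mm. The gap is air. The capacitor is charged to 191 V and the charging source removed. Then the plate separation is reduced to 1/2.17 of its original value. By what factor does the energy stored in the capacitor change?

Isolated ⇒ Q is held fixed.
C₂ = 2.17 C₁ and U = Q²/(2C), so U₂/U₁ = C₁/C₂ = 0.461.

0.461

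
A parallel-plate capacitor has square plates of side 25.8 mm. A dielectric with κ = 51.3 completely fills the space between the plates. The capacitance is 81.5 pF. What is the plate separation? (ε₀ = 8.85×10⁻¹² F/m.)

d ≈ 3.71 mm

A = (25.8 mm)² = 6.66×10⁻⁴ m².
d = κε₀A/C = 51.3 × 8.85×10⁻¹² × 6.66×10⁻⁴ / 8.15×10⁻¹¹ = 3.71×10⁻³ m.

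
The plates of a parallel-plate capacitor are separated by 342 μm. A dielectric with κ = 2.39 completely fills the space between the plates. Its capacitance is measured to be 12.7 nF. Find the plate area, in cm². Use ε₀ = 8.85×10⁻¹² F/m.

A = Cd/(κε₀) = 1.27×10⁻⁸ × 3.42×10⁻⁴ / (2.39 × 8.85×10⁻¹²) = 0.205 m².

2053 cm²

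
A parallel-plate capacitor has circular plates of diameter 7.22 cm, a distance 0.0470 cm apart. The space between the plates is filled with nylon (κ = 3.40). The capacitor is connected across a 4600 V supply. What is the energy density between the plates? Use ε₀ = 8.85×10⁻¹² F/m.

1.44×10⁶ mJ/m³

E = V/d = 4600 / 4.70×10⁻⁴ = 9.79×10⁶ V/m.
u = ½κε₀E² = ½ × 3.40 × 8.85×10⁻¹² × (9.79×10⁶)² = 1.44×10³ J/m³.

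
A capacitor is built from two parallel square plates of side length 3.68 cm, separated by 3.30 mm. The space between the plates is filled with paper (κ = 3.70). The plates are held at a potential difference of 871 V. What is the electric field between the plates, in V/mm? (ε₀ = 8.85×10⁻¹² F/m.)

E = V/d = 871 / 3.30×10⁻³ = 2.64×10⁵ V/m.

E ≈ 264 V/mm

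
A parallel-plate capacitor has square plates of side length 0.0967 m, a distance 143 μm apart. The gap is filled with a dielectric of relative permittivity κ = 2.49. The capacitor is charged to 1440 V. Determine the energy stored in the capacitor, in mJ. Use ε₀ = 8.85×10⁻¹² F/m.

A = (0.0967 m)² = 9.35×10⁻³ m².
C = κε₀A/d = 2.49 × 8.85×10⁻¹² × 9.35×10⁻³ / 1.43×10⁻⁴ = 1.44×10⁻⁹ F.
U = ½CV² = ½ × 1.44×10⁻⁹ × (1440)² = 1.49×10⁻³ J.

1.49 mJ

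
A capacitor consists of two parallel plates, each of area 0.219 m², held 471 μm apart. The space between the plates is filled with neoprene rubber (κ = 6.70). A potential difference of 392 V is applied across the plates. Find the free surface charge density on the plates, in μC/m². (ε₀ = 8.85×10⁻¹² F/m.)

σ ≈ 49.3 μC/m²

C = κε₀A/d = 6.70 × 8.85×10⁻¹² × 0.219 / 4.71×10⁻⁴ = 2.76×10⁻⁸ F.
σ = Q/A = CV/A = 2.76×10⁻⁸ × 392 / 0.219 = 4.93×10⁻⁵ C/m².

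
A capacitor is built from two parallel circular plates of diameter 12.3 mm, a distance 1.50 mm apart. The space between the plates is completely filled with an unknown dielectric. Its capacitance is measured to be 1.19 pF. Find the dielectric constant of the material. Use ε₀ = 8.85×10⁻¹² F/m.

1.70

A = π(12.3/2 mm)² = 1.19×10⁻⁴ m².
κ = Cd/(ε₀A) = 1.19×10⁻¹² × 1.50×10⁻³ / (8.85×10⁻¹² × 1.19×10⁻⁴) = 1.70.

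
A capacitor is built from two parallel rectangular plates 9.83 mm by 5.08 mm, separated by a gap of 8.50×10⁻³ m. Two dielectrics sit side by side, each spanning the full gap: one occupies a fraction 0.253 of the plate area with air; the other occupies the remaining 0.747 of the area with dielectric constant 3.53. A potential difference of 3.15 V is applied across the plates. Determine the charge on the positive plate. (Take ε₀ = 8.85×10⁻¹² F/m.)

4.73×10⁻⁷ μC

A = 9.83 × 5.08 mm² = 4.99×10⁻⁵ m².
Side-by-side slabs ⇒ two capacitors in parallel, each spanning the full gap.
C₁ = κ₁ε₀A₁/d = 1.00 × 8.85×10⁻¹² × 1.26×10⁻⁵ / 8.50×10⁻³ = 1.32×10⁻¹⁴ F.
C₂ = κ₂ε₀A₂/d = 3.53 × 8.85×10⁻¹² × 3.73×10⁻⁵ / 8.50×10⁻³ = 1.37×10⁻¹³ F.
C = C₁ + C₂ = 1.50×10⁻¹³ F.
Q = CV = 1.50×10⁻¹³ × 3.15 = 4.73×10⁻¹³ C.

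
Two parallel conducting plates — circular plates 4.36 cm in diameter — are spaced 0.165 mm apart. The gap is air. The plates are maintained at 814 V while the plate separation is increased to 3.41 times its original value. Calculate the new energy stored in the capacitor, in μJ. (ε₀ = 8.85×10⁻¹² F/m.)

U ≈ 7.78 μJ

A = π(4.36/2 cm)² = 1.49×10⁻³ m².
Initially C₁ = ε₀A/d = 8.85×10⁻¹² × 1.49×10⁻³ / 1.65×10⁻⁴ = 8.01×10⁻¹¹ F.
U₁ = 2.65×10⁻⁵ J.
Battery connected ⇒ V is held fixed. C₂ = 0.293 C₁ and U = ½CV², so U₂/U₁ = C₂/C₁ = 0.293.
U₂ = 0.293 × 2.65×10⁻⁵ = 7.78×10⁻⁶ J.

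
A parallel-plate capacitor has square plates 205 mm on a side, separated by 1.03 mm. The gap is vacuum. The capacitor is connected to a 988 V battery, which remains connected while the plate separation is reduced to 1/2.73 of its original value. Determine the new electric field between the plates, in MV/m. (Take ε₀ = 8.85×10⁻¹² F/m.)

2.62 MV/m

A = (205 mm)² = 4.20×10⁻² m².
Initially C₁ = ε₀A/d = 8.85×10⁻¹² × 4.20×10⁻² / 1.03×10⁻³ = 3.61×10⁻¹⁰ F.
E₁ = 9.59×10⁵ V/m.
Battery connected ⇒ V is held fixed. E = V/d, so E₂/E₁ = d₁/d₂ = 2.73.
E₂ = 2.73 × 9.59×10⁵ = 2.62×10⁶ V/m.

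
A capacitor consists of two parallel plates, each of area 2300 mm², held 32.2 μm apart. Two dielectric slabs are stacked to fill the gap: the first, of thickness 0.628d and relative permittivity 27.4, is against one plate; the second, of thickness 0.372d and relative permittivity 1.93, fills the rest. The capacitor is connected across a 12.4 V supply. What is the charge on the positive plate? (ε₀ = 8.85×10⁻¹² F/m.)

A = 2300 mm² = 2.30×10⁻³ m².
Stacked slabs ⇒ two capacitors in series, each with the full plate area.
C₁ = κ₁ε₀A/d₁ = 27.4 × 8.85×10⁻¹² × 2.30×10⁻³ / 2.02×10⁻⁵ = 2.76×10⁻⁸ F.
C₂ = κ₂ε₀A/d₂ = 1.93 × 8.85×10⁻¹² × 2.30×10⁻³ / 1.20×10⁻⁵ = 3.28×10⁻⁹ F.
C = (1/C₁ + 1/C₂)⁻¹ = 2.93×10⁻⁹ F.
Q = CV = 2.93×10⁻⁹ × 12.4 = 3.63×10⁻⁸ C.

36.3 nC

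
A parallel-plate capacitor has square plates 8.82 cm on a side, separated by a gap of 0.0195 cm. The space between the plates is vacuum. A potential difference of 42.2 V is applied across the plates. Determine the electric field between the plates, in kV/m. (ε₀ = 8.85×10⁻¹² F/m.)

E = V/d = 42.2 / 1.95×10⁻⁴ = 2.16×10⁵ V/m.

E ≈ 216 kV/m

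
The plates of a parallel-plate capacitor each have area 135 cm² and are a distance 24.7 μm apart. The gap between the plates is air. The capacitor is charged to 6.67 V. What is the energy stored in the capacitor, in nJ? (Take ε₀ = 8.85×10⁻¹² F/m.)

108 nJ

A = 135 cm² = 1.35×10⁻² m².
C = ε₀A/d = 8.85×10⁻¹² × 1.35×10⁻² / 2.47×10⁻⁵ = 4.84×10⁻⁹ F.
U = ½CV² = ½ × 4.84×10⁻⁹ × (6.67)² = 1.08×10⁻⁷ J.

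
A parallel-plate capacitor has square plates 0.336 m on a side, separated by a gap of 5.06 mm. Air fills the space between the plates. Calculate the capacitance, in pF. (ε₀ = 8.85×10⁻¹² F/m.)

C ≈ 197 pF

A = (0.336 m)² = 0.113 m².
C = ε₀A/d = 8.85×10⁻¹² × 0.113 / 5.06×10⁻³ = 1.97×10⁻¹⁰ F.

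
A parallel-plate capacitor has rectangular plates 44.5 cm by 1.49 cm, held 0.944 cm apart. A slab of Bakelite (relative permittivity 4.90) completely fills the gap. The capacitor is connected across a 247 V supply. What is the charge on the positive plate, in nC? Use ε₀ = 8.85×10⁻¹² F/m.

Q ≈ 7.52 nC

A = 44.5 × 1.49 cm² = 6.63×10⁻³ m².
C = κε₀A/d = 4.90 × 8.85×10⁻¹² × 6.63×10⁻³ / 9.44×10⁻³ = 3.05×10⁻¹¹ F.
Q = CV = 3.05×10⁻¹¹ × 247 = 7.52×10⁻⁹ C.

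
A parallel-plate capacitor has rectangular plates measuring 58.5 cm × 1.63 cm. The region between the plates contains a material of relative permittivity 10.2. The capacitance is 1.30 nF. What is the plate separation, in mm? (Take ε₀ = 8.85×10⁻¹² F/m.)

d ≈ 0.662 mm

A = 58.5 × 1.63 cm² = 9.54×10⁻³ m².
d = κε₀A/C = 10.2 × 8.85×10⁻¹² × 9.54×10⁻³ / 1.30×10⁻⁹ = 6.62×10⁻⁴ m.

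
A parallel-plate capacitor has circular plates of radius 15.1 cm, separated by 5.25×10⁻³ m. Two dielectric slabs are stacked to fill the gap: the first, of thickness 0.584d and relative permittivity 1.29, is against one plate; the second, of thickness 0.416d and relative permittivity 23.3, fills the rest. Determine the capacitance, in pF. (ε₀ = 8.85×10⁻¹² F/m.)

A = π(15.1 cm)² = 7.16×10⁻² m².
Stacked slabs ⇒ two capacitors in series, each with the full plate area.
C₁ = κ₁ε₀A/d₁ = 1.29 × 8.85×10⁻¹² × 7.16×10⁻² / 3.07×10⁻³ = 2.67×10⁻¹⁰ F.
C₂ = κ₂ε₀A/d₂ = 23.3 × 8.85×10⁻¹² × 7.16×10⁻² / 2.18×10⁻³ = 6.76×10⁻⁹ F.
C = (1/C₁ + 1/C₂)⁻¹ = 2.57×10⁻¹⁰ F.

C ≈ 257 pF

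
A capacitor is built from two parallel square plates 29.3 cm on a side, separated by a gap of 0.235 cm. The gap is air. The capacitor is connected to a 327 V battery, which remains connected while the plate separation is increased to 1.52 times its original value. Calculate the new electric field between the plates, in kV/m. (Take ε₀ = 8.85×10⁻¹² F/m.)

E ≈ 91.5 kV/m

A = (29.3 cm)² = 8.58×10⁻² m².
Initially C₁ = ε₀A/d = 8.85×10⁻¹² × 8.58×10⁻² / 2.35×10⁻³ = 3.23×10⁻¹⁰ F.
E₁ = 1.39×10⁵ V/m.
Battery connected ⇒ V is held fixed. E = V/d, so E₂/E₁ = d₁/d₂ = 0.658.
E₂ = 0.658 × 1.39×10⁵ = 9.15×10⁴ V/m.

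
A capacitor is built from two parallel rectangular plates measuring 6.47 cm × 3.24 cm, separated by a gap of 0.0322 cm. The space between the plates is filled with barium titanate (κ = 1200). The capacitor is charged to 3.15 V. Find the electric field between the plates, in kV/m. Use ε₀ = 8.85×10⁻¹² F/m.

9.78 kV/m

E = V/d = 3.15 / 3.22×10⁻⁴ = 9.78×10³ V/m.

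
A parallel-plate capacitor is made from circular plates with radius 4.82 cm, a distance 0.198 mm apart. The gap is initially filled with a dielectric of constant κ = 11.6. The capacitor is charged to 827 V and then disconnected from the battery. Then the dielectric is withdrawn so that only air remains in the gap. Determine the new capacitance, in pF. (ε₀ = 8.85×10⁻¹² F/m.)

A = π(4.82 cm)² = 7.30×10⁻³ m².
Initially C₁ = κε₀A/d = 11.6 × 8.85×10⁻¹² × 7.30×10⁻³ / 1.98×10⁻⁴ = 3.78×10⁻⁹ F.
C = κε₀A/d scales with κ, so C₂/C₁ = 1/κ = 1/11.6 = 0.0862.
C₂ = 0.0862 × 3.78×10⁻⁹ = 3.26×10⁻¹⁰ F.

C ≈ 326 pF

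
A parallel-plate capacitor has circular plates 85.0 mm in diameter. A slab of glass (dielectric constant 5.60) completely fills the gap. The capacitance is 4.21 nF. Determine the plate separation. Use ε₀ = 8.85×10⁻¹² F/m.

A = π(85.0/2 mm)² = 5.67×10⁻³ m².
d = κε₀A/C = 5.60 × 8.85×10⁻¹² × 5.67×10⁻³ / 4.21×10⁻⁹ = 6.68×10⁻⁵ m.

d ≈ 66.8 μm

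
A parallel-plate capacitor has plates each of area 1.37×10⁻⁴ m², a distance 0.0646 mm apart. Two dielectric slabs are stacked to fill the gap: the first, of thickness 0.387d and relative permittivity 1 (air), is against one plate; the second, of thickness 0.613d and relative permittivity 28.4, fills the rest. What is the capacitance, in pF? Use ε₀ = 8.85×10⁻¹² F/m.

C ≈ 45.9 pF

Stacked slabs ⇒ two capacitors in series, each with the full plate area.
C₁ = κ₁ε₀A/d₁ = 1.00 × 8.85×10⁻¹² × 1.37×10⁻⁴ / 2.50×10⁻⁵ = 4.85×10⁻¹¹ F.
C₂ = κ₂ε₀A/d₂ = 28.4 × 8.85×10⁻¹² × 1.37×10⁻⁴ / 3.96×10⁻⁵ = 8.70×10⁻¹⁰ F.
C = (1/C₁ + 1/C₂)⁻¹ = 4.59×10⁻¹¹ F.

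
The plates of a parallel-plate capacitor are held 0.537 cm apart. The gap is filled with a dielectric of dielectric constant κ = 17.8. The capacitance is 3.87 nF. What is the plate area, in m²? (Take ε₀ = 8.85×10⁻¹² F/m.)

A ≈ 0.132 m²

A = Cd/(κε₀) = 3.87×10⁻⁹ × 5.37×10⁻³ / (17.8 × 8.85×10⁻¹²) = 0.132 m².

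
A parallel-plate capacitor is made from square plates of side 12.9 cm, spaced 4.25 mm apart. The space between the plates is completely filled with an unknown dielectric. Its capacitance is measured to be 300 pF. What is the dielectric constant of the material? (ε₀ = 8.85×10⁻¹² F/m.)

A = (12.9 cm)² = 1.66×10⁻² m².
κ = Cd/(ε₀A) = 3.00×10⁻¹⁰ × 4.25×10⁻³ / (8.85×10⁻¹² × 1.66×10⁻²) = 8.66.

8.66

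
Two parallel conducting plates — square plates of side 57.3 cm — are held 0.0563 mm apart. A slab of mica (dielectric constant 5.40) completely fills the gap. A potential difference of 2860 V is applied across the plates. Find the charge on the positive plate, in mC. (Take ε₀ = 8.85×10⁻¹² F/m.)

A = (57.3 cm)² = 0.328 m².
C = κε₀A/d = 5.40 × 8.85×10⁻¹² × 0.328 / 5.63×10⁻⁵ = 2.79×10⁻⁷ F.
Q = CV = 2.79×10⁻⁷ × 2860 = 7.97×10⁻⁴ C.

Q ≈ 0.797 mC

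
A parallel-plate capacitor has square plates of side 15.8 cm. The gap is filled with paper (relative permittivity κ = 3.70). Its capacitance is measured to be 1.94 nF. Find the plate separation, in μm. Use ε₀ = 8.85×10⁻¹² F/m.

d ≈ 421 μm

A = (15.8 cm)² = 2.50×10⁻² m².
d = κε₀A/C = 3.70 × 8.85×10⁻¹² × 2.50×10⁻² / 1.94×10⁻⁹ = 4.21×10⁻⁴ m.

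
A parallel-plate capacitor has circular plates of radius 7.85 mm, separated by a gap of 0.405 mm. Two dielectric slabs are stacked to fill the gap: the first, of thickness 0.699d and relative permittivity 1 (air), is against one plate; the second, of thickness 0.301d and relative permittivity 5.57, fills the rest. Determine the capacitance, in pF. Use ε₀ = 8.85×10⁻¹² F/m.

A = π(7.85 mm)² = 1.94×10⁻⁴ m².
Stacked slabs ⇒ two capacitors in series, each with the full plate area.
C₁ = κ₁ε₀A/d₁ = 1.00 × 8.85×10⁻¹² × 1.94×10⁻⁴ / 2.83×10⁻⁴ = 6.05×10⁻¹² F.
C₂ = κ₂ε₀A/d₂ = 5.57 × 8.85×10⁻¹² × 1.94×10⁻⁴ / 1.22×10⁻⁴ = 7.83×10⁻¹¹ F.
C = (1/C₁ + 1/C₂)⁻¹ = 5.62×10⁻¹² F.

C ≈ 5.62 pF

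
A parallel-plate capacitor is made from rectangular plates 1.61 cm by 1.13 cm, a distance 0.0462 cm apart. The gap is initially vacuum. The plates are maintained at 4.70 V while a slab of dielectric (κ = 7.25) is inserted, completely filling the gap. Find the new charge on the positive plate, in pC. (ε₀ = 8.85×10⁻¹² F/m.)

A = 1.61 × 1.13 cm² = 1.82×10⁻⁴ m².
Initially C₁ = ε₀A/d = 8.85×10⁻¹² × 1.82×10⁻⁴ / 4.62×10⁻⁴ = 3.49×10⁻¹² F.
Q₁ = 1.64×10⁻¹¹ C.
Battery connected ⇒ V is held fixed. C₂ = 7.25 C₁ and Q = CV, so Q₂/Q₁ = C₂/C₁ = 7.25.
Q₂ = 7.25 × 1.64×10⁻¹¹ = 1.19×10⁻¹⁰ C.

Q ≈ 119 pC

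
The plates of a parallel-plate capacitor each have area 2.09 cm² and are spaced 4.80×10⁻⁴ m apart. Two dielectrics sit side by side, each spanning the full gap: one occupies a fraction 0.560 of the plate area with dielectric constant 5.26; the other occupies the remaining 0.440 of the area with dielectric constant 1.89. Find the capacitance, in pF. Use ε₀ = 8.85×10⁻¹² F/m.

14.6 pF

A = 2.09 cm² = 2.09×10⁻⁴ m².
Side-by-side slabs ⇒ two capacitors in parallel, each spanning the full gap.
C₁ = κ₁ε₀A₁/d = 5.26 × 8.85×10⁻¹² × 1.17×10⁻⁴ / 4.80×10⁻⁴ = 1.14×10⁻¹¹ F.
C₂ = κ₂ε₀A₂/d = 1.89 × 8.85×10⁻¹² × 9.20×10⁻⁵ / 4.80×10⁻⁴ = 3.20×10⁻¹² F.
C = C₁ + C₂ = 1.46×10⁻¹¹ F.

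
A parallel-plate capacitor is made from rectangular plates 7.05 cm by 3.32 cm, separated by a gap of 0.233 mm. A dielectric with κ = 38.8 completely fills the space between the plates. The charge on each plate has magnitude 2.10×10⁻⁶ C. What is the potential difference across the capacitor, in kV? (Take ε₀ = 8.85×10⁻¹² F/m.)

A = 7.05 × 3.32 cm² = 2.34×10⁻³ m².
C = κε₀A/d = 38.8 × 8.85×10⁻¹² × 2.34×10⁻³ / 2.33×10⁻⁴ = 3.45×10⁻⁹ F.
V = Q/C = 2.10×10⁻⁶ / 3.45×10⁻⁹ = 6.09×10² V.

0.609 kV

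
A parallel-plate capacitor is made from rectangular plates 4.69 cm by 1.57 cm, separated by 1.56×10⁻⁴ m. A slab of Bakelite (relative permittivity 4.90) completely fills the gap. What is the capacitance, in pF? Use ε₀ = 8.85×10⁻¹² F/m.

205 pF

A = 4.69 × 1.57 cm² = 7.36×10⁻⁴ m².
C = κε₀A/d = 4.90 × 8.85×10⁻¹² × 7.36×10⁻⁴ / 1.56×10⁻⁴ = 2.05×10⁻¹⁰ F.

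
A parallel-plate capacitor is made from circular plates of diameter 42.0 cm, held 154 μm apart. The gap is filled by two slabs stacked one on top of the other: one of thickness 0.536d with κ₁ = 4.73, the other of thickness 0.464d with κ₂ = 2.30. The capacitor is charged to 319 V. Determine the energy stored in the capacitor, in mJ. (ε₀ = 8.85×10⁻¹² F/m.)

A = π(42.0/2 cm)² = 0.139 m².
Stacked slabs ⇒ two capacitors in series, each with the full plate area.
C₁ = κ₁ε₀A/d₁ = 4.73 × 8.85×10⁻¹² × 0.139 / 8.25×10⁻⁵ = 7.03×10⁻⁸ F.
C₂ = κ₂ε₀A/d₂ = 2.30 × 8.85×10⁻¹² × 0.139 / 7.15×10⁻⁵ = 3.95×10⁻⁸ F.
C = (1/C₁ + 1/C₂)⁻¹ = 2.53×10⁻⁸ F.
U = ½CV² = ½ × 2.53×10⁻⁸ × (319)² = 1.29×10⁻³ J.

1.29 mJ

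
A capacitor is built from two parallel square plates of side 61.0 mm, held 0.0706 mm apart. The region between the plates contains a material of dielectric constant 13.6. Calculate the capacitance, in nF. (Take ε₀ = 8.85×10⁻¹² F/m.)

C ≈ 6.34 nF

A = (61.0 mm)² = 3.72×10⁻³ m².
C = κε₀A/d = 13.6 × 8.85×10⁻¹² × 3.72×10⁻³ / 7.06×10⁻⁵ = 6.34×10⁻⁹ F.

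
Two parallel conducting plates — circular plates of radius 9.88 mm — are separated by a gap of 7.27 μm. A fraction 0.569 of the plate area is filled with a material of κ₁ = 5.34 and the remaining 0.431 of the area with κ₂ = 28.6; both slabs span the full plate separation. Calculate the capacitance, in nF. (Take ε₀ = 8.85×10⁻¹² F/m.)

C ≈ 5.74 nF

A = π(9.88 mm)² = 3.07×10⁻⁴ m².
Side-by-side slabs ⇒ two capacitors in parallel, each spanning the full gap.
C₁ = κ₁ε₀A₁/d = 5.34 × 8.85×10⁻¹² × 1.74×10⁻⁴ / 7.27×10⁻⁶ = 1.13×10⁻⁹ F.
C₂ = κ₂ε₀A₂/d = 28.6 × 8.85×10⁻¹² × 1.32×10⁻⁴ / 7.27×10⁻⁶ = 4.60×10⁻⁹ F.
C = C₁ + C₂ = 5.74×10⁻⁹ F.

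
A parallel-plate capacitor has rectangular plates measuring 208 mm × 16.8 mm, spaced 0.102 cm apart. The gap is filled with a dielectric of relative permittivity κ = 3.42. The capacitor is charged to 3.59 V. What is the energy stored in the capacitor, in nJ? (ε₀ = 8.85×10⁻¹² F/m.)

A = 208 × 16.8 mm² = 3.49×10⁻³ m².
C = κε₀A/d = 3.42 × 8.85×10⁻¹² × 3.49×10⁻³ / 1.02×10⁻³ = 1.04×10⁻¹⁰ F.
U = ½CV² = ½ × 1.04×10⁻¹⁰ × (3.59)² = 6.68×10⁻¹⁰ J.

0.668 nJ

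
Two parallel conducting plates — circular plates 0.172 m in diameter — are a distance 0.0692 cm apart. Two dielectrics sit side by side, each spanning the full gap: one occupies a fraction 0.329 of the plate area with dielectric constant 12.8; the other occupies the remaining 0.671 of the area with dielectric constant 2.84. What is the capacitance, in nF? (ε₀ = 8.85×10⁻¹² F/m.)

A = π(0.172/2 m)² = 2.32×10⁻² m².
Side-by-side slabs ⇒ two capacitors in parallel, each spanning the full gap.
C₁ = κ₁ε₀A₁/d = 12.8 × 8.85×10⁻¹² × 7.64×10⁻³ / 6.92×10⁻⁴ = 1.25×10⁻⁹ F.
C₂ = κ₂ε₀A₂/d = 2.84 × 8.85×10⁻¹² × 1.56×10⁻² / 6.92×10⁻⁴ = 5.66×10⁻¹⁰ F.
C = C₁ + C₂ = 1.82×10⁻⁹ F.

1.82 nF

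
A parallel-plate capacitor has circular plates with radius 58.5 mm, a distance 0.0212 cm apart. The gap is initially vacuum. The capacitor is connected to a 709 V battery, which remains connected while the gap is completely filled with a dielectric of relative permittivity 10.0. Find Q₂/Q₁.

10.0

Battery connected ⇒ V is held fixed.
C₂ = 10.0 C₁ and Q = CV, so Q₂/Q₁ = C₂/C₁ = 10.0.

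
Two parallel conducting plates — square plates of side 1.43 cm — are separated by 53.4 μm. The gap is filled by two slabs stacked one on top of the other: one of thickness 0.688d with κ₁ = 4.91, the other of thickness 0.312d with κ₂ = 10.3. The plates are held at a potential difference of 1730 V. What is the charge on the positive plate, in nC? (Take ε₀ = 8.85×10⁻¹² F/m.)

A = (1.43 cm)² = 2.04×10⁻⁴ m².
Stacked slabs ⇒ two capacitors in series, each with the full plate area.
C₁ = κ₁ε₀A/d₁ = 4.91 × 8.85×10⁻¹² × 2.04×10⁻⁴ / 3.67×10⁻⁵ = 2.42×10⁻¹⁰ F.
C₂ = κ₂ε₀A/d₂ = 10.3 × 8.85×10⁻¹² × 2.04×10⁻⁴ / 1.67×10⁻⁵ = 1.12×10⁻⁹ F.
C = (1/C₁ + 1/C₂)⁻¹ = 1.99×10⁻¹⁰ F.
Q = CV = 1.99×10⁻¹⁰ × 1730 = 3.44×10⁻⁷ C.

344 nC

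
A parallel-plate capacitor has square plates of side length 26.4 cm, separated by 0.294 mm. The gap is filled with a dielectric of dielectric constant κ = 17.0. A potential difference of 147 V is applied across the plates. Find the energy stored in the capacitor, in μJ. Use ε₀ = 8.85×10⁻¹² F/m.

U ≈ 385 μJ

A = (26.4 cm)² = 6.97×10⁻² m².
C = κε₀A/d = 17.0 × 8.85×10⁻¹² × 6.97×10⁻² / 2.94×10⁻⁴ = 3.57×10⁻⁸ F.
U = ½CV² = ½ × 3.57×10⁻⁸ × (147)² = 3.85×10⁻⁴ J.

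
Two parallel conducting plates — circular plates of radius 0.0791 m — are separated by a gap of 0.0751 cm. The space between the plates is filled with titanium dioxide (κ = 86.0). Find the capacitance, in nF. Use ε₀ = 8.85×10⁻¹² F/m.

A = π(0.0791 m)² = 1.97×10⁻² m².
C = κε₀A/d = 86.0 × 8.85×10⁻¹² × 1.97×10⁻² / 7.51×10⁻⁴ = 1.99×10⁻⁸ F.

19.9 nF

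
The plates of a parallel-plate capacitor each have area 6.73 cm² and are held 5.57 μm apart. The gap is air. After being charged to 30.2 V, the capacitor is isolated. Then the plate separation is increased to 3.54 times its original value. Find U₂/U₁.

Isolated ⇒ Q is held fixed.
C₂ = 0.282 C₁ and U = Q²/(2C), so U₂/U₁ = C₁/C₂ = 3.54.

3.54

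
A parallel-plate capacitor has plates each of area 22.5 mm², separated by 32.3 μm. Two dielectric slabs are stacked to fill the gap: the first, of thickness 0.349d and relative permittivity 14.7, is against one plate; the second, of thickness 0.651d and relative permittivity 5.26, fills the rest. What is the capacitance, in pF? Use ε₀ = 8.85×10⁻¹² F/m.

41.8 pF

A = 22.5 mm² = 2.25×10⁻⁵ m².
Stacked slabs ⇒ two capacitors in series, each with the full plate area.
C₁ = κ₁ε₀A/d₁ = 14.7 × 8.85×10⁻¹² × 2.25×10⁻⁵ / 1.13×10⁻⁵ = 2.60×10⁻¹⁰ F.
C₂ = κ₂ε₀A/d₂ = 5.26 × 8.85×10⁻¹² × 2.25×10⁻⁵ / 2.10×10⁻⁵ = 4.98×10⁻¹¹ F.
C = (1/C₁ + 1/C₂)⁻¹ = 4.18×10⁻¹¹ F.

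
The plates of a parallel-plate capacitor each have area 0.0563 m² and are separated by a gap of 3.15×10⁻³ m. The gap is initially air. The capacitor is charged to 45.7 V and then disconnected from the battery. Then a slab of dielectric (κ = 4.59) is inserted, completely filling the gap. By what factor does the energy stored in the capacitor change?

U₂/U₁ ≈ 0.218

Isolated ⇒ Q is held fixed.
C₂ = 4.59 C₁ and U = Q²/(2C), so U₂/U₁ = C₁/C₂ = 0.218.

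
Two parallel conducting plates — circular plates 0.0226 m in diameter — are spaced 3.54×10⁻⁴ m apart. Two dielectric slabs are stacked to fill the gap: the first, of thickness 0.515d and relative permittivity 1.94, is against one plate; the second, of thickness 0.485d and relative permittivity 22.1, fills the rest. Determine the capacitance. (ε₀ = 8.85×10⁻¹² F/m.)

C ≈ 34.9 pF

A = π(0.0226/2 m)² = 4.01×10⁻⁴ m².
Stacked slabs ⇒ two capacitors in series, each with the full plate area.
C₁ = κ₁ε₀A/d₁ = 1.94 × 8.85×10⁻¹² × 4.01×10⁻⁴ / 1.82×10⁻⁴ = 3.78×10⁻¹¹ F.
C₂ = κ₂ε₀A/d₂ = 22.1 × 8.85×10⁻¹² × 4.01×10⁻⁴ / 1.72×10⁻⁴ = 4.57×10⁻¹⁰ F.
C = (1/C₁ + 1/C₂)⁻¹ = 3.49×10⁻¹¹ F.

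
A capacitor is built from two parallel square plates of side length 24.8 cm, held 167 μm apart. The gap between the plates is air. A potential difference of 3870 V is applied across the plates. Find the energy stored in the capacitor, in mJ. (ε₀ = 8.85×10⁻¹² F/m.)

A = (24.8 cm)² = 6.15×10⁻² m².
C = ε₀A/d = 8.85×10⁻¹² × 6.15×10⁻² / 1.67×10⁻⁴ = 3.26×10⁻⁹ F.
U = ½CV² = ½ × 3.26×10⁻⁹ × (3870)² = 2.44×10⁻² J.

U ≈ 24.4 mJ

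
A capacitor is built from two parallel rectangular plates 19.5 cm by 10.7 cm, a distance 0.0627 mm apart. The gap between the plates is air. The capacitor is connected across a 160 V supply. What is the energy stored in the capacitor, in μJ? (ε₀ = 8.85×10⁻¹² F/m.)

37.7 μJ

A = 19.5 × 10.7 cm² = 2.09×10⁻² m².
C = ε₀A/d = 8.85×10⁻¹² × 2.09×10⁻² / 6.27×10⁻⁵ = 2.95×10⁻⁹ F.
U = ½CV² = ½ × 2.95×10⁻⁹ × (160)² = 3.77×10⁻⁵ J.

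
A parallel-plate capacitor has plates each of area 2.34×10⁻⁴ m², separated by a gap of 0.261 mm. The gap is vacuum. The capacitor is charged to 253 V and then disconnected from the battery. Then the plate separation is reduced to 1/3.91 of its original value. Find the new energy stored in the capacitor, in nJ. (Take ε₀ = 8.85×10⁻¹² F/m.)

Initially C₁ = ε₀A/d = 8.85×10⁻¹² × 2.34×10⁻⁴ / 2.61×10⁻⁴ = 7.93×10⁻¹² F.
U₁ = 2.54×10⁻⁷ J.
Isolated ⇒ Q is held fixed. C₂ = 3.91 C₁ and U = Q²/(2C), so U₂/U₁ = C₁/C₂ = 0.256.
U₂ = 0.256 × 2.54×10⁻⁷ = 6.49×10⁻⁸ J.

64.9 nJ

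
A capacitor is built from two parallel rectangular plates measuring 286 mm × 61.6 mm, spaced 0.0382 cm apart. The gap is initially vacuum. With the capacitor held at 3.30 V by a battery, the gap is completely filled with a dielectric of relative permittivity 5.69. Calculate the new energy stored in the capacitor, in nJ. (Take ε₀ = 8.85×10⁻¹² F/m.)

A = 286 × 61.6 mm² = 1.76×10⁻² m².
Initially C₁ = ε₀A/d = 8.85×10⁻¹² × 1.76×10⁻² / 3.82×10⁻⁴ = 4.08×10⁻¹⁰ F.
U₁ = 2.22×10⁻⁹ J.
Battery connected ⇒ V is held fixed. C₂ = 5.69 C₁ and U = ½CV², so U₂/U₁ = C₂/C₁ = 5.69.
U₂ = 5.69 × 2.22×10⁻⁹ = 1.26×10⁻⁸ J.

U ≈ 12.6 nJ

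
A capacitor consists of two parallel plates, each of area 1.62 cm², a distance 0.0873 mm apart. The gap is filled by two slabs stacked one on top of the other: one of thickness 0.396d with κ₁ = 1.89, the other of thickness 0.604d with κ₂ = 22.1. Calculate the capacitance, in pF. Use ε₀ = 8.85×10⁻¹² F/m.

A = 1.62 cm² = 1.62×10⁻⁴ m².
Stacked slabs ⇒ two capacitors in series, each with the full plate area.
C₁ = κ₁ε₀A/d₁ = 1.89 × 8.85×10⁻¹² × 1.62×10⁻⁴ / 3.46×10⁻⁵ = 7.84×10⁻¹¹ F.
C₂ = κ₂ε₀A/d₂ = 22.1 × 8.85×10⁻¹² × 1.62×10⁻⁴ / 5.27×10⁻⁵ = 6.01×10⁻¹⁰ F.
C = (1/C₁ + 1/C₂)⁻¹ = 6.93×10⁻¹¹ F.

69.3 pF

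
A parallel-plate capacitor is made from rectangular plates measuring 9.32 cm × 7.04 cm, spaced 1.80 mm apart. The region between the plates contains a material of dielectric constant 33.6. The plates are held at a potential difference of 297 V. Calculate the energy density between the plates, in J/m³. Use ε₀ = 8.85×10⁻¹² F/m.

4.05 J/m³

E = V/d = 297 / 1.80×10⁻³ = 1.65×10⁵ V/m.
u = ½κε₀E² = ½ × 33.6 × 8.85×10⁻¹² × (1.65×10⁵)² = 4.05 J/m³.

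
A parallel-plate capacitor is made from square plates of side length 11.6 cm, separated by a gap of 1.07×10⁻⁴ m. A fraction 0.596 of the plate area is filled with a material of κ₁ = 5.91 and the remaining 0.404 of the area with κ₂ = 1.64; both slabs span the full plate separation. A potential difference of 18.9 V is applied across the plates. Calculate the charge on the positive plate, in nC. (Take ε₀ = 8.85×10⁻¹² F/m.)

88.0 nC

A = (11.6 cm)² = 1.35×10⁻² m².
Side-by-side slabs ⇒ two capacitors in parallel, each spanning the full gap.
C₁ = κ₁ε₀A₁/d = 5.91 × 8.85×10⁻¹² × 8.02×10⁻³ / 1.07×10⁻⁴ = 3.92×10⁻⁹ F.
C₂ = κ₂ε₀A₂/d = 1.64 × 8.85×10⁻¹² × 5.44×10⁻³ / 1.07×10⁻⁴ = 7.37×10⁻¹⁰ F.
C = C₁ + C₂ = 4.66×10⁻⁹ F.
Q = CV = 4.66×10⁻⁹ × 18.9 = 8.80×10⁻⁸ C.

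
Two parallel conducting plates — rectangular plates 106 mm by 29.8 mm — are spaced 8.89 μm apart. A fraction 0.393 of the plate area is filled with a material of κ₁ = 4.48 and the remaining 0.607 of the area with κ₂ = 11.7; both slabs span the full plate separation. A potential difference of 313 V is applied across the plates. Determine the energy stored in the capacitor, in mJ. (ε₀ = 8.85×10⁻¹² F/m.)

U ≈ 1.37 mJ

A = 106 × 29.8 mm² = 3.16×10⁻³ m².
Side-by-side slabs ⇒ two capacitors in parallel, each spanning the full gap.
C₁ = κ₁ε₀A₁/d = 4.48 × 8.85×10⁻¹² × 1.24×10⁻³ / 8.89×10⁻⁶ = 5.54×10⁻⁹ F.
C₂ = κ₂ε₀A₂/d = 11.7 × 8.85×10⁻¹² × 1.92×10⁻³ / 8.89×10⁻⁶ = 2.23×10⁻⁸ F.
C = C₁ + C₂ = 2.79×10⁻⁸ F.
U = ½CV² = ½ × 2.79×10⁻⁸ × (313)² = 1.37×10⁻³ J.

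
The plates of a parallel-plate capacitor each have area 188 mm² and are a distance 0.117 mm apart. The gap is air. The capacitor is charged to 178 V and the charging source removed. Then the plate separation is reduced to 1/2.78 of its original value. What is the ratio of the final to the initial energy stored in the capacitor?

U₂/U₁ ≈ 0.360

Isolated ⇒ Q is held fixed.
C₂ = 2.78 C₁ and U = Q²/(2C), so U₂/U₁ = C₁/C₂ = 0.360.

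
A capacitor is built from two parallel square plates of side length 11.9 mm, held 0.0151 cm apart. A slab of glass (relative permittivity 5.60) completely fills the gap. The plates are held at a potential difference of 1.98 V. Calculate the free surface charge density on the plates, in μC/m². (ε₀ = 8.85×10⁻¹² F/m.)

σ ≈ 0.650 μC/m²

A = (11.9 mm)² = 1.42×10⁻⁴ m².
C = κε₀A/d = 5.60 × 8.85×10⁻¹² × 1.42×10⁻⁴ / 1.51×10⁻⁴ = 4.65×10⁻¹¹ F.
σ = Q/A = CV/A = 4.65×10⁻¹¹ × 1.98 / 1.42×10⁻⁴ = 6.50×10⁻⁷ C/m².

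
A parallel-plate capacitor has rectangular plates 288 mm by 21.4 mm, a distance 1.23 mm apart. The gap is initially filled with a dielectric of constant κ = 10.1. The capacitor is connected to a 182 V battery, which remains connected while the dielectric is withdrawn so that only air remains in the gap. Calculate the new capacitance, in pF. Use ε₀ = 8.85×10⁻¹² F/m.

A = 288 × 21.4 mm² = 6.16×10⁻³ m².
Initially C₁ = κε₀A/d = 10.1 × 8.85×10⁻¹² × 6.16×10⁻³ / 1.23×10⁻³ = 4.48×10⁻¹⁰ F.
C = κε₀A/d scales with κ, so C₂/C₁ = 1/κ = 1/10.1 = 0.0990.
C₂ = 0.0990 × 4.48×10⁻¹⁰ = 4.43×10⁻¹¹ F.

C ≈ 44.3 pF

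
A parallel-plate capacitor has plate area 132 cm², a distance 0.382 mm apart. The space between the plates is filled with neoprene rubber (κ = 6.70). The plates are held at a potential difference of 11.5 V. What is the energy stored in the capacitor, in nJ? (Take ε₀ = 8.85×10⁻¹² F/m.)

A = 132 cm² = 1.32×10⁻² m².
C = κε₀A/d = 6.70 × 8.85×10⁻¹² × 1.32×10⁻² / 3.82×10⁻⁴ = 2.05×10⁻⁹ F.
U = ½CV² = ½ × 2.05×10⁻⁹ × (11.5)² = 1.35×10⁻⁷ J.

U ≈ 135 nJ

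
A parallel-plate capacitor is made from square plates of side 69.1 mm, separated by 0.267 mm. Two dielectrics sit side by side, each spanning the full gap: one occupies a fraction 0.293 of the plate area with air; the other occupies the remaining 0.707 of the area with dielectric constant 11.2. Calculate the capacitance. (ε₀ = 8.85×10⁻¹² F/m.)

1.30 nF

A = (69.1 mm)² = 4.77×10⁻³ m².
Side-by-side slabs ⇒ two capacitors in parallel, each spanning the full gap.
C₁ = κ₁ε₀A₁/d = 1.00 × 8.85×10⁻¹² × 1.40×10⁻³ / 2.67×10⁻⁴ = 4.64×10⁻¹¹ F.
C₂ = κ₂ε₀A₂/d = 11.2 × 8.85×10⁻¹² × 3.38×10⁻³ / 2.67×10⁻⁴ = 1.25×10⁻⁹ F.
C = C₁ + C₂ = 1.30×10⁻⁹ F.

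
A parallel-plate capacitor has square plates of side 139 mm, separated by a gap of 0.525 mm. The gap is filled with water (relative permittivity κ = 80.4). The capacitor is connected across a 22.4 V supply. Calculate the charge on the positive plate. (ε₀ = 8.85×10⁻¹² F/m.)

0.587 μC

A = (139 mm)² = 1.93×10⁻² m².
C = κε₀A/d = 80.4 × 8.85×10⁻¹² × 1.93×10⁻² / 5.25×10⁻⁴ = 2.62×10⁻⁸ F.
Q = CV = 2.62×10⁻⁸ × 22.4 = 5.87×10⁻⁷ C.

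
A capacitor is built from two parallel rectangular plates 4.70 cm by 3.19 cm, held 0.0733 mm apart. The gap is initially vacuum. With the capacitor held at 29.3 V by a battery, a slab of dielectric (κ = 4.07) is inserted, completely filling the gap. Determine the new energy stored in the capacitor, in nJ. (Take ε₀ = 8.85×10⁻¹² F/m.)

A = 4.70 × 3.19 cm² = 1.50×10⁻³ m².
Initially C₁ = ε₀A/d = 8.85×10⁻¹² × 1.50×10⁻³ / 7.33×10⁻⁵ = 1.81×10⁻¹⁰ F.
U₁ = 7.77×10⁻⁸ J.
Battery connected ⇒ V is held fixed. C₂ = 4.07 C₁ and U = ½CV², so U₂/U₁ = C₂/C₁ = 4.07.
U₂ = 4.07 × 7.77×10⁻⁸ = 3.16×10⁻⁷ J.

U ≈ 316 nJ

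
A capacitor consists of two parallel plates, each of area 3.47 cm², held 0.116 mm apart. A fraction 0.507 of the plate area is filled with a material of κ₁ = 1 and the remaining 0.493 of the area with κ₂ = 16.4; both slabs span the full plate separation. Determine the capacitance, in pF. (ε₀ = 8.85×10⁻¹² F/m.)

C ≈ 227 pF

A = 3.47 cm² = 3.47×10⁻⁴ m².
Side-by-side slabs ⇒ two capacitors in parallel, each spanning the full gap.
C₁ = κ₁ε₀A₁/d = 1.00 × 8.85×10⁻¹² × 1.76×10⁻⁴ / 1.16×10⁻⁴ = 1.34×10⁻¹¹ F.
C₂ = κ₂ε₀A₂/d = 16.4 × 8.85×10⁻¹² × 1.71×10⁻⁴ / 1.16×10⁻⁴ = 2.14×10⁻¹⁰ F.
C = C₁ + C₂ = 2.27×10⁻¹⁰ F.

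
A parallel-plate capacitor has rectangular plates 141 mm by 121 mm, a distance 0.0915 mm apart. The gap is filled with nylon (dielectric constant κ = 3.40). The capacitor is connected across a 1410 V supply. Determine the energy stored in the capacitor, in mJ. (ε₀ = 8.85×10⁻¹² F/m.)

U ≈ 5.58 mJ

A = 141 × 121 mm² = 1.71×10⁻² m².
C = κε₀A/d = 3.40 × 8.85×10⁻¹² × 1.71×10⁻² / 9.15×10⁻⁵ = 5.61×10⁻⁹ F.
U = ½CV² = ½ × 5.61×10⁻⁹ × (1410)² = 5.58×10⁻³ J.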